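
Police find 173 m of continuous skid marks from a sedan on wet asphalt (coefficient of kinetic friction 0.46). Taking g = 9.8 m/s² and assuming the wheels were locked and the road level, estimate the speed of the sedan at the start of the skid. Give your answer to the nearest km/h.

Deceleration a = μg = 0.46 × 9.8 = 4.508 m/s².
v = √(2a·d) = √(2 × 4.508 × 173) = √1559.768 = 39.4939 m/s.
= 39.4939 × 3.6 = 142.178 km/h.

Initial speed ≈ 142 km/h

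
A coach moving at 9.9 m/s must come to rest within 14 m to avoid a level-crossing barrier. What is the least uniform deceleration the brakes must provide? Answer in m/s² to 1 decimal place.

Required deceleration ≈ 3.5 m/s²

v² = 2a·d ⇒ a = v²/(2d) = 9.9000² / (2 × 14.000) = 98.010 / 28.000 = 3.5004 m/s².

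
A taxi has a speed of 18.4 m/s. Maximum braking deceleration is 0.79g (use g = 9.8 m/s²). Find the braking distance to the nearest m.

a = 0.79 × 9.8 = 7.742 m/s².
Braking distance = v²/(2a) = 18.4000² / (2 × 7.742) = 338.560 / 15.484 = 21.865 m.

Braking distance ≈ 22 m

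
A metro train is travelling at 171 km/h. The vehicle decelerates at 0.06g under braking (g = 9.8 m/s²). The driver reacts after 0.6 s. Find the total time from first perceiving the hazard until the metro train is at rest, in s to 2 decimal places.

171 km/h ÷ 3.6 = 47.5000 m/s.
a = 0.06 × 9.8 = 0.588 m/s².
Braking time = v/a = 47.5000 / 0.588 = 80.782 s.
Total = 0.6 + 80.782 = 81.382 s.

Total time ≈ 81.38 s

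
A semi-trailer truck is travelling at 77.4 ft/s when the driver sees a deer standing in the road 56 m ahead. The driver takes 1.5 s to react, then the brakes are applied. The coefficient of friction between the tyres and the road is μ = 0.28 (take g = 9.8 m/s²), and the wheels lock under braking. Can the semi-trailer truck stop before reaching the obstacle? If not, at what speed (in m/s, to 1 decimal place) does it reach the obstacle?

No — it strikes the obstacle at 21.1 m/s

77.4 ft/s × 0.3048 = 23.5915 m/s.
a = μg = 0.28 × 9.8 = 2.744 m/s².
Reaction distance = 23.5915 × 1.5 = 35.387 m.
Braking distance needed to stop: v²/(2a) = 556.559 / 5.488 = 101.414 m, so total needed = 35.387 + 101.414 = 136.801 m > 56 m — it cannot stop.
Distance remaining when braking begins: 56 − 35.387 = 20.613 m.
v² = v₀² − 2a·d = 556.559 − 2 × 2.744 × 20.613 = 443.435 m²/s².
v = √443.435 = 21.058 m/s.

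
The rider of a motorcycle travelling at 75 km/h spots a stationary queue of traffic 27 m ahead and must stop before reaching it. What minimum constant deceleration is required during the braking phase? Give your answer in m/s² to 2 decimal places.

Required deceleration ≈ 8.04 m/s²

75 km/h ÷ 3.6 = 20.8333 m/s.
v² = 2a·d ⇒ a = v²/(2d) = 20.8333² / (2 × 27.000) = 434.026 / 54.000 = 8.0375 m/s².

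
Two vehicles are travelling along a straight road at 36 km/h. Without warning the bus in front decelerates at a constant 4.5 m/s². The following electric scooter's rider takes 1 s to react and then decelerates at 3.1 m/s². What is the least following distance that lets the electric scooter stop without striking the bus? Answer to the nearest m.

Minimum gap ≈ 15 m

36 km/h ÷ 3.6 = 10.0000 m/s.
Leader travels v²/(2a_L) = 100.000 / 9.000 = 11.111 m before stopping.
Follower covers v·t_r = 10.0000 × 1 = 10.000 m while reacting, then v²/(2a_F) = 100.000 / 6.200 = 16.129 m while braking, for a total of 10.000 + 16.129 = 26.129 m.
Since a_F ≤ a_L and the follower starts braking later, the follower is never slower than the leader, so the closest approach is when both have stopped.
Minimum gap = 26.129 − 11.111 = 15.018 m.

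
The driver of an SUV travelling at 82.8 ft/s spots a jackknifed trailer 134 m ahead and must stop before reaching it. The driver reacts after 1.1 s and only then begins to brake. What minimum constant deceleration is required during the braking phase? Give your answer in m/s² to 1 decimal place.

82.8 ft/s × 0.3048 = 25.2374 m/s.
Distance covered during reaction = 25.2374 × 1.1 = 27.761 m.
Distance available for braking: 134 − 27.761 = 106.239 m.
v² = 2a·d ⇒ a = v²/(2d) = 25.2374² / (2 × 106.239) = 636.926 / 212.478 = 2.9976 m/s².

Required deceleration ≈ 3.0 m/s²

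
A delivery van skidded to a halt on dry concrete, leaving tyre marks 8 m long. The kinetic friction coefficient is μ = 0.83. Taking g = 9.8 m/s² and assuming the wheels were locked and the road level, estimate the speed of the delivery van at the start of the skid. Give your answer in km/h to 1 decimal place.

Deceleration a = μg = 0.83 × 9.8 = 8.134 m/s².
v = √(2a·d) = √(2 × 8.134 × 8) = √130.144 = 11.4081 m/s.
= 11.4081 × 3.6 = 41.069 km/h.

Initial speed ≈ 41.1 km/h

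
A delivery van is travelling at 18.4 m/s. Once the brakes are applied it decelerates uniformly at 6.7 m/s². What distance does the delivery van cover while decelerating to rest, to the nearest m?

Braking distance = v²/(2a) = 18.4000² / (2 × 6.700) = 338.560 / 13.400 = 25.266 m.

Braking distance ≈ 25 m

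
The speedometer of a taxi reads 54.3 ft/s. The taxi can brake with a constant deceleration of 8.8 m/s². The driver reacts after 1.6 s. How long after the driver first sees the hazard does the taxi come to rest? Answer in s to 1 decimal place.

Total time ≈ 3.5 s

54.3 ft/s × 0.3048 = 16.5506 m/s.
Braking time = v/a = 16.5506 / 8.800 = 1.881 s.
Total = 1.6 + 1.881 = 3.481 s.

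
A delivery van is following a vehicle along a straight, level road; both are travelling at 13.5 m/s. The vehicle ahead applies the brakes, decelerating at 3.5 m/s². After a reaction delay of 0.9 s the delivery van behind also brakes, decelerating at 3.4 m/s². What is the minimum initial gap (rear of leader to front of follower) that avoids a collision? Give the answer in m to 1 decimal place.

Minimum gap ≈ 12.9 m

Leader travels v²/(2a_L) = 182.250 / 7.000 = 26.036 m before stopping.
Follower covers v·t_r = 13.5000 × 0.9 = 12.150 m while reacting, then v²/(2a_F) = 182.250 / 6.800 = 26.801 m while braking, for a total of 12.150 + 26.801 = 38.951 m.
Since a_F ≤ a_L and the follower starts braking later, the follower is never slower than the leader, so the closest approach is when both have stopped.
Minimum gap = 38.951 − 26.036 = 12.915 m.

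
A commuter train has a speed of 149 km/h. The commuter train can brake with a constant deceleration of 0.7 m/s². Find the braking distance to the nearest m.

149 km/h ÷ 3.6 = 41.3889 m/s.
Braking distance = v²/(2a) = 41.3889² / (2 × 0.700) = 1713.041 / 1.400 = 1223.601 m.

Braking distance ≈ 1224 m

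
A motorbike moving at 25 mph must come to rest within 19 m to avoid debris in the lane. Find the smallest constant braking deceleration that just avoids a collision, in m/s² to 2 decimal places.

25 mph × 0.44704 = 11.1760 m/s.
v² = 2a·d ⇒ a = v²/(2d) = 11.1760² / (2 × 19.000) = 124.903 / 38.000 = 3.2869 m/s².

Required deceleration ≈ 3.29 m/s²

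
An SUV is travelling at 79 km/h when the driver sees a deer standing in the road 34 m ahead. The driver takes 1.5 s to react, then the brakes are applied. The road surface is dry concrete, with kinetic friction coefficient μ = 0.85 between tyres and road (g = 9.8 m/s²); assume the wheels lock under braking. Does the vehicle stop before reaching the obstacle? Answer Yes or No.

79 km/h ÷ 3.6 = 21.9444 m/s.
a = μg = 0.85 × 9.8 = 8.330 m/s².
Reaction distance = 21.9444 × 1.5 = 32.917 m.
Braking distance = v²/(2a) = 481.557 / 16.660 = 28.905 m.
Total stopping distance = 32.917 + 28.905 = 61.822 m, vs 34 m available — it cannot stop in time and overshoots by 61.822 − 34 = 27.822 m.

No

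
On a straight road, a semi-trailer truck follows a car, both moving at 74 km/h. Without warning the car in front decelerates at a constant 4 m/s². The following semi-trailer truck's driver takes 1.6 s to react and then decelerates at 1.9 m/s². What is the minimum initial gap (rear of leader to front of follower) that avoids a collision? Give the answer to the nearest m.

74 km/h ÷ 3.6 = 20.5556 m/s.
Leader travels v²/(2a_L) = 422.533 / 8.000 = 52.817 m before stopping.
Follower covers v·t_r = 20.5556 × 1.6 = 32.889 m while reacting, then v²/(2a_F) = 422.533 / 3.800 = 111.193 m while braking, for a total of 32.889 + 111.193 = 144.082 m.
Since a_F ≤ a_L and the follower starts braking later, the follower is never slower than the leader, so the closest approach is when both have stopped.
Minimum gap = 144.082 − 52.817 = 91.265 m.

Minimum gap ≈ 91 m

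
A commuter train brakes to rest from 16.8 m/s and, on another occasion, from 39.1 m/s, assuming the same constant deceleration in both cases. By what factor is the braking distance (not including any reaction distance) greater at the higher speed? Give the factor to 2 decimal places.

Factor ≈ 5.42

Braking distance d = v²/(2a), so with a fixed, d ∝ v².
Factor = (39.1/16.8)² = 2.3274² = 5.4168.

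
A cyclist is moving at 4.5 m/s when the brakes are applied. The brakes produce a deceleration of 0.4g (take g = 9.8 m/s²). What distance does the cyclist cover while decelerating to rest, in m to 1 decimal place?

Braking distance ≈ 2.6 m

a = 0.4 × 9.8 = 3.920 m/s².
Braking distance = v²/(2a) = 4.5000² / (2 × 3.920) = 20.250 / 7.840 = 2.583 m.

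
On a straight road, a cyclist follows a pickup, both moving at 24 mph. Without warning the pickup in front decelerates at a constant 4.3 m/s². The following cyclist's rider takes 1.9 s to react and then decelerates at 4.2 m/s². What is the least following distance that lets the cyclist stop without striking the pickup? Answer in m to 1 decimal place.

Minimum gap ≈ 20.7 m

24 mph × 0.44704 = 10.7290 m/s.
Leader travels v²/(2a_L) = 115.111 / 8.600 = 13.385 m before stopping.
Follower covers v·t_r = 10.7290 × 1.9 = 20.385 m while reacting, then v²/(2a_F) = 115.111 / 8.400 = 13.704 m while braking, for a total of 20.385 + 13.704 = 34.089 m.
Since a_F ≤ a_L and the follower starts braking later, the follower is never slower than the leader, so the closest approach is when both have stopped.
Minimum gap = 34.089 − 13.385 = 20.704 m.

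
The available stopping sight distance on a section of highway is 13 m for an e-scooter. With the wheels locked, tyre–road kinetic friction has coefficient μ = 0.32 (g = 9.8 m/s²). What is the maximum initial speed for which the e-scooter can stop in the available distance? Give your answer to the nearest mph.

Maximum speed ≈ 20 mph

a = μg = 0.32 × 9.8 = 3.136 m/s².
v²/(2a) = d ⇒ v = √(2 × 3.136 × 13) = √81.54 = 9.0300 m/s.
9.0300 m/s ÷ 0.44704 = 20.200 mph.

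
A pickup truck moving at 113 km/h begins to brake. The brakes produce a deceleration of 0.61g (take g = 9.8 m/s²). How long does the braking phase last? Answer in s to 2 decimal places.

Braking time ≈ 5.25 s

113 km/h ÷ 3.6 = 31.3889 m/s.
a = 0.61 × 9.8 = 5.978 m/s².
Braking time = v/a = 31.3889 / 5.978 = 5.251 s.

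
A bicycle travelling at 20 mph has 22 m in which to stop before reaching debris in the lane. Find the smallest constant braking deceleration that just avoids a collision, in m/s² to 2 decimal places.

Required deceleration ≈ 1.82 m/s²

20 mph × 0.44704 = 8.9408 m/s.
v² = 2a·d ⇒ a = v²/(2d) = 8.9408² / (2 × 22.000) = 79.938 / 44.000 = 1.8168 m/s².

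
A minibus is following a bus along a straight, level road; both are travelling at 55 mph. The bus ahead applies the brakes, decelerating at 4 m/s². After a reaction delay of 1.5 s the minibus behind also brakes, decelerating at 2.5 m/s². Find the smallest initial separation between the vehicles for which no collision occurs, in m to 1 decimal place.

55 mph × 0.44704 = 24.5872 m/s.
Leader travels v²/(2a_L) = 604.530 / 8.000 = 75.566 m before stopping.
Follower covers v·t_r = 24.5872 × 1.5 = 36.881 m while reacting, then v²/(2a_F) = 604.530 / 5.000 = 120.906 m while braking, for a total of 36.881 + 120.906 = 157.787 m.
Since a_F ≤ a_L and the follower starts braking later, the follower is never slower than the leader, so the closest approach is when both have stopped.
Minimum gap = 157.787 − 75.566 = 82.221 m.

Minimum gap ≈ 82.2 m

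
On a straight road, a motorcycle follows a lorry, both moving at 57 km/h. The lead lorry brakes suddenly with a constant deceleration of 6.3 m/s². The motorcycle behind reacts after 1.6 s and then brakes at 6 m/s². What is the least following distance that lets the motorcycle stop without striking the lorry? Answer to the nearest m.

Minimum gap ≈ 26 m

57 km/h ÷ 3.6 = 15.8333 m/s.
Leader travels v²/(2a_L) = 250.693 / 12.600 = 19.896 m before stopping.
Follower covers v·t_r = 15.8333 × 1.6 = 25.333 m while reacting, then v²/(2a_F) = 250.693 / 12.000 = 20.891 m while braking, for a total of 25.333 + 20.891 = 46.224 m.
Since a_F ≤ a_L and the follower starts braking later, the follower is never slower than the leader, so the closest approach is when both have stopped.
Minimum gap = 46.224 − 19.896 = 26.328 m.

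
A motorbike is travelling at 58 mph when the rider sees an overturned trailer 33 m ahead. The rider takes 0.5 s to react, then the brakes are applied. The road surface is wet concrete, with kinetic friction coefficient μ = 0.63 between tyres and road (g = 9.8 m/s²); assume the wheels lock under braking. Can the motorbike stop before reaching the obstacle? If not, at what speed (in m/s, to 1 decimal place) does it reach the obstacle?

58 mph × 0.44704 = 25.9283 m/s.
a = μg = 0.63 × 9.8 = 6.174 m/s².
Reaction distance = 25.9283 × 0.5 = 12.964 m.
Braking distance needed to stop: v²/(2a) = 672.277 / 12.348 = 54.444 m, so total needed = 12.964 + 54.444 = 67.408 m > 33 m — it cannot stop.
Distance remaining when braking begins: 33 − 12.964 = 20.036 m.
v² = v₀² − 2a·d = 672.277 − 2 × 6.174 × 20.036 = 424.872 m²/s².
v = √424.872 = 20.612 m/s.

No — it strikes the obstacle at 20.6 m/s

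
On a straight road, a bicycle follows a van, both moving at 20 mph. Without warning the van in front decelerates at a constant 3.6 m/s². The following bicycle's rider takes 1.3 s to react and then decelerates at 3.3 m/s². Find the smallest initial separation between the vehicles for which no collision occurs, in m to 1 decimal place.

20 mph × 0.44704 = 8.9408 m/s.
Leader travels v²/(2a_L) = 79.938 / 7.200 = 11.103 m before stopping.
Follower covers v·t_r = 8.9408 × 1.3 = 11.623 m while reacting, then v²/(2a_F) = 79.938 / 6.600 = 12.112 m while braking, for a total of 11.623 + 12.112 = 23.735 m.
Since a_F ≤ a_L and the follower starts braking later, the follower is never slower than the leader, so the closest approach is when both have stopped.
Minimum gap = 23.735 − 11.103 = 12.632 m.

Minimum gap ≈ 12.6 m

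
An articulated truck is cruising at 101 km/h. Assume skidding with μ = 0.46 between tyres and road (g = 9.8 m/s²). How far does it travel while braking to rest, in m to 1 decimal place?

Braking distance ≈ 87.3 m

101 km/h ÷ 3.6 = 28.0556 m/s.
a = μg = 0.46 × 9.8 = 4.508 m/s².
Braking distance = v²/(2a) = 28.0556² / (2 × 4.508) = 787.117 / 9.016 = 87.302 m.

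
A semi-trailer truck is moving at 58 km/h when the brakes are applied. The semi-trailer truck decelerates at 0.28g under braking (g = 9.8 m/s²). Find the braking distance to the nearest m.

58 km/h ÷ 3.6 = 16.1111 m/s.
a = 0.28 × 9.8 = 2.744 m/s².
Braking distance = v²/(2a) = 16.1111² / (2 × 2.744) = 259.568 / 5.488 = 47.297 m.

Braking distance ≈ 47 m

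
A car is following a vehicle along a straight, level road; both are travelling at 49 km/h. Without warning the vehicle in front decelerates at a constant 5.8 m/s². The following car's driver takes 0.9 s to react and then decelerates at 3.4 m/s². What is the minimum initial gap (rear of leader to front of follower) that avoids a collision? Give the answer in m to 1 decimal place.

49 km/h ÷ 3.6 = 13.6111 m/s.
Leader travels v²/(2a_L) = 185.262 / 11.600 = 15.971 m before stopping.
Follower covers v·t_r = 13.6111 × 0.9 = 12.250 m while reacting, then v²/(2a_F) = 185.262 / 6.800 = 27.244 m while braking, for a total of 12.250 + 27.244 = 39.494 m.
Since a_F ≤ a_L and the follower starts braking later, the follower is never slower than the leader, so the closest approach is when both have stopped.
Minimum gap = 39.494 − 15.971 = 23.523 m.

Minimum gap ≈ 23.5 m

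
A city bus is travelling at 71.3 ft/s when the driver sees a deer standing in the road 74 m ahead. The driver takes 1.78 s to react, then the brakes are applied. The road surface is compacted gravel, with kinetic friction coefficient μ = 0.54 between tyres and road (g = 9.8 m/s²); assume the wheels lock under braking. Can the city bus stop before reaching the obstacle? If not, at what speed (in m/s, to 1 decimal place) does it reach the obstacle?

No — it strikes the obstacle at 9.9 m/s

71.3 ft/s × 0.3048 = 21.7322 m/s.
a = μg = 0.54 × 9.8 = 5.292 m/s².
Reaction distance = 21.7322 × 1.78 = 38.683 m.
Braking distance needed to stop: v²/(2a) = 472.289 / 10.584 = 44.623 m, so total needed = 38.683 + 44.623 = 83.306 m > 74 m — it cannot stop.
Distance remaining when braking begins: 74 − 38.683 = 35.317 m.
v² = v₀² − 2a·d = 472.289 − 2 × 5.292 × 35.317 = 98.494 m²/s².
v = √98.494 = 9.924 m/s.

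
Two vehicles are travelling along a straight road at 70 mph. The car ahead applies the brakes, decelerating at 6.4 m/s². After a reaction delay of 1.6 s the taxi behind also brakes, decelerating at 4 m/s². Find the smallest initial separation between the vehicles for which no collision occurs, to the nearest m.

Minimum gap ≈ 96 m

70 mph × 0.44704 = 31.2928 m/s.
Leader travels v²/(2a_L) = 979.239 / 12.800 = 76.503 m before stopping.
Follower covers v·t_r = 31.2928 × 1.6 = 50.068 m while reacting, then v²/(2a_F) = 979.239 / 8.000 = 122.405 m while braking, for a total of 50.068 + 122.405 = 172.473 m.
Since a_F ≤ a_L and the follower starts braking later, the follower is never slower than the leader, so the closest approach is when both have stopped.
Minimum gap = 172.473 − 76.503 = 95.970 m.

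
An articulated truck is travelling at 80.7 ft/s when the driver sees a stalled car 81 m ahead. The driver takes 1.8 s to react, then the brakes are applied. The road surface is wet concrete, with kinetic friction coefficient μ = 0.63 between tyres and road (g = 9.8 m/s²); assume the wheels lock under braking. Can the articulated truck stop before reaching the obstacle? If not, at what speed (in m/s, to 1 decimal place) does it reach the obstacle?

No — it strikes the obstacle at 12.3 m/s

80.7 ft/s × 0.3048 = 24.5974 m/s.
a = μg = 0.63 × 9.8 = 6.174 m/s².
Reaction distance = 24.5974 × 1.8 = 44.275 m.
Braking distance needed to stop: v²/(2a) = 605.032 / 12.348 = 48.998 m, so total needed = 44.275 + 48.998 = 93.273 m > 81 m — it cannot stop.
Distance remaining when braking begins: 81 − 44.275 = 36.725 m.
v² = v₀² − 2a·d = 605.032 − 2 × 6.174 × 36.725 = 151.552 m²/s².
v = √151.552 = 12.311 m/s.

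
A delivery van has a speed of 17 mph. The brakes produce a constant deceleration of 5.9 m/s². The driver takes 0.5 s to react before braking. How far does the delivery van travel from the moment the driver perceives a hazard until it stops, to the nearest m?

17 mph × 0.44704 = 7.5997 m/s.
Reaction distance = v·t_r = 7.5997 × 0.5 = 3.800 m.
Braking distance = v²/(2a) = 7.5997² / (2 × 5.900) = 57.755 / 11.800 = 4.894 m.
Total = 3.800 + 4.894 = 8.694 m.

Total stopping distance ≈ 9 m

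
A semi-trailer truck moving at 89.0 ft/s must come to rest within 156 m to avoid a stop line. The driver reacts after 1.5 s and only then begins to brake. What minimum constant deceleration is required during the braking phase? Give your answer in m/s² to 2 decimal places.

Required deceleration ≈ 3.19 m/s²

89 ft/s × 0.3048 = 27.1272 m/s.
Distance covered during reaction = 27.1272 × 1.5 = 40.691 m.
Distance available for braking: 156 − 40.691 = 115.309 m.
v² = 2a·d ⇒ a = v²/(2d) = 27.1272² / (2 × 115.309) = 735.885 / 230.618 = 3.1909 m/s².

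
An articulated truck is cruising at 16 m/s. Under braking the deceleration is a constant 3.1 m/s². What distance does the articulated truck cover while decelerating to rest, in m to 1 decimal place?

Braking distance = v²/(2a) = 16.0000² / (2 × 3.100) = 256.000 / 6.200 = 41.290 m.

Braking distance ≈ 41.3 m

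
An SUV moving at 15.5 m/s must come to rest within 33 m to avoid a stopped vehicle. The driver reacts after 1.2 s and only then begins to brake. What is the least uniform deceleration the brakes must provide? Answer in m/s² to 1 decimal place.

Distance covered during reaction = 15.5000 × 1.2 = 18.600 m.
Distance available for braking: 33 − 18.600 = 14.400 m.
v² = 2a·d ⇒ a = v²/(2d) = 15.5000² / (2 × 14.400) = 240.250 / 28.800 = 8.3420 m/s².

Required deceleration ≈ 8.3 m/s²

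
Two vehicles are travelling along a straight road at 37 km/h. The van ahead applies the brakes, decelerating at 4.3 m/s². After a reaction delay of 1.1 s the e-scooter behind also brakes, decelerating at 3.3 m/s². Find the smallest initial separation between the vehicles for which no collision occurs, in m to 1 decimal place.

37 km/h ÷ 3.6 = 10.2778 m/s.
Leader travels v²/(2a_L) = 105.633 / 8.600 = 12.283 m before stopping.
Follower covers v·t_r = 10.2778 × 1.1 = 11.306 m while reacting, then v²/(2a_F) = 105.633 / 6.600 = 16.005 m while braking, for a total of 11.306 + 16.005 = 27.311 m.
Since a_F ≤ a_L and the follower starts braking later, the follower is never slower than the leader, so the closest approach is when both have stopped.
Minimum gap = 27.311 − 12.283 = 15.028 m.

Minimum gap ≈ 15.0 m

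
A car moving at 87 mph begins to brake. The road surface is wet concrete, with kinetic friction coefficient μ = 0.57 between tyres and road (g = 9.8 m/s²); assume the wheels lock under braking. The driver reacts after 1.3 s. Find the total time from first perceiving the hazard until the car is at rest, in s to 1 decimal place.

Total time ≈ 8.3 s

87 mph × 0.44704 = 38.8925 m/s.
a = μg = 0.57 × 9.8 = 5.586 m/s².
Braking time = v/a = 38.8925 / 5.586 = 6.962 s.
Total = 1.3 + 6.962 = 8.262 s.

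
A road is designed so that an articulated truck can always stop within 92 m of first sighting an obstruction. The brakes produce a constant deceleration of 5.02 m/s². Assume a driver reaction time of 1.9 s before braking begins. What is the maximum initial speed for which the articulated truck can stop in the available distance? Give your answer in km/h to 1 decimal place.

Stopping distance: v·t_r + v²/(2a) = 92 with t_r = 1.9 s and a = 5.020 m/s².
So v² + 19.076 v − 923.68 = 0.
Positive root: v = −a·t_r + √((a·t_r)² + 2a·d) = −9.538 + √(90.973 + 923.68) = 22.3156 m/s.
22.3156 m/s × 3.6 = 80.336 km/h.

Maximum speed ≈ 80.3 km/h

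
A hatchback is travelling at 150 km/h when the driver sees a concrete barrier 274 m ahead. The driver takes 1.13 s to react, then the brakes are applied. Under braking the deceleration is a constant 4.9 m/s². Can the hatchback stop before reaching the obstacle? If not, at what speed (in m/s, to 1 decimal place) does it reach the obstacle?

150 km/h ÷ 3.6 = 41.6667 m/s.
Reaction distance = 41.6667 × 1.13 = 47.083 m.
Braking distance = v²/(2a) = 1736.114 / 9.800 = 177.154 m.
Total stopping distance = 47.083 + 177.154 = 224.237 m, vs 274 m available — it stops with 274 − 224.237 = 49.763 m to spare.

Yes — it stops about 49.8 m short of the obstacle, so it never reaches it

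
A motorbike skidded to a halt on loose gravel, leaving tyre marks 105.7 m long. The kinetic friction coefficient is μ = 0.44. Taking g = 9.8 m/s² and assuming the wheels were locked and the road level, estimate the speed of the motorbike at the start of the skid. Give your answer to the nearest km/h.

Deceleration a = μg = 0.44 × 9.8 = 4.312 m/s².
v = √(2a·d) = √(2 × 4.312 × 105.7) = √911.557 = 30.1920 m/s.
= 30.1920 × 3.6 = 108.691 km/h.

Initial speed ≈ 109 km/h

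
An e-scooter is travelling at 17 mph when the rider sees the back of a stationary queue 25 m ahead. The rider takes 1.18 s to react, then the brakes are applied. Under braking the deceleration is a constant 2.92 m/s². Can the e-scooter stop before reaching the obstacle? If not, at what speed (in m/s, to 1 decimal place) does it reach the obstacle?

Yes — it stops about 6.1 m short of the obstacle, so it never reaches it

17 mph × 0.44704 = 7.5997 m/s.
Reaction distance = 7.5997 × 1.18 = 8.968 m.
Braking distance = v²/(2a) = 57.755 / 5.840 = 9.890 m.
Total stopping distance = 8.968 + 9.890 = 18.858 m, vs 25 m available — it stops with 25 − 18.858 = 6.142 m to spare.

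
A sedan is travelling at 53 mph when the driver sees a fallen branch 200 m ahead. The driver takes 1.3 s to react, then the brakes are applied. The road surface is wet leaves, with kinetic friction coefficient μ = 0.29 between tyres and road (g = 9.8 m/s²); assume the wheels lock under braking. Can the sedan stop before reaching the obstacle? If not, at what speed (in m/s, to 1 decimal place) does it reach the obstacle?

Yes — it stops about 70.4 m short of the obstacle, so it never reaches it

53 mph × 0.44704 = 23.6931 m/s.
a = μg = 0.29 × 9.8 = 2.842 m/s².
Reaction distance = 23.6931 × 1.3 = 30.801 m.
Braking distance = v²/(2a) = 561.363 / 5.684 = 98.762 m.
Total stopping distance = 30.801 + 98.762 = 129.563 m, vs 200 m available — it stops with 200 − 129.563 = 70.437 m to spare.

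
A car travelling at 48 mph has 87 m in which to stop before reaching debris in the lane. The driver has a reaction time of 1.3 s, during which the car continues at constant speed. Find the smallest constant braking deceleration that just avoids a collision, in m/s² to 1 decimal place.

Required deceleration ≈ 3.9 m/s²

48 mph × 0.44704 = 21.4579 m/s.
Distance covered during reaction = 21.4579 × 1.3 = 27.895 m.
Distance available for braking: 87 − 27.895 = 59.105 m.
v² = 2a·d ⇒ a = v²/(2d) = 21.4579² / (2 × 59.105) = 460.441 / 118.210 = 3.8951 m/s².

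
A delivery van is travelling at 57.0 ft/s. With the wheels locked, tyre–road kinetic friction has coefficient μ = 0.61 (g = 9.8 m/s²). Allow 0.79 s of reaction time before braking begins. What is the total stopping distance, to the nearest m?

Total stopping distance ≈ 39 m

57 ft/s × 0.3048 = 17.3736 m/s.
a = μg = 0.61 × 9.8 = 5.978 m/s².
Reaction distance = v·t_r = 17.3736 × 0.79 = 13.725 m.
Braking distance = v²/(2a) = 17.3736² / (2 × 5.978) = 301.842 / 11.956 = 25.246 m.
Total = 13.725 + 25.246 = 38.971 m.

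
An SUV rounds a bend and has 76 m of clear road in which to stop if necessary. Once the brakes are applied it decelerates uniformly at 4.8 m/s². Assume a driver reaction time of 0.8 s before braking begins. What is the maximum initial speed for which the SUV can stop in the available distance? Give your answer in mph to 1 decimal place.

Stopping distance: v·t_r + v²/(2a) = 76 with t_r = 0.8 s and a = 4.800 m/s².
So v² + 7.680 v − 729.60 = 0.
Positive root: v = −a·t_r + √((a·t_r)² + 2a·d) = −3.840 + √(14.746 + 729.60) = 23.4427 m/s.
23.4427 m/s ÷ 0.44704 = 52.440 mph.

Maximum speed ≈ 52.4 mph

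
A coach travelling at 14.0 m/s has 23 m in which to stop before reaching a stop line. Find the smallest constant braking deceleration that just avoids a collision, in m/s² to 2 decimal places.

Required deceleration ≈ 4.26 m/s²

v² = 2a·d ⇒ a = v²/(2d) = 14.0000² / (2 × 23.000) = 196.000 / 46.000 = 4.2609 m/s².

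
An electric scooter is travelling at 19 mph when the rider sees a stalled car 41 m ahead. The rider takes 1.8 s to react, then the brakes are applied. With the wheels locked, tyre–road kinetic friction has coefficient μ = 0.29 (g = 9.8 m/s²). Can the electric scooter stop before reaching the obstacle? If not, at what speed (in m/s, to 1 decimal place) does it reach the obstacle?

19 mph × 0.44704 = 8.4938 m/s.
a = μg = 0.29 × 9.8 = 2.842 m/s².
Reaction distance = 8.4938 × 1.8 = 15.289 m.
Braking distance = v²/(2a) = 72.145 / 5.684 = 12.693 m.
Total stopping distance = 15.289 + 12.693 = 27.982 m, vs 41 m available — it stops with 41 − 27.982 = 13.018 m to spare.

Yes — it stops about 13.0 m short of the obstacle, so it never reaches it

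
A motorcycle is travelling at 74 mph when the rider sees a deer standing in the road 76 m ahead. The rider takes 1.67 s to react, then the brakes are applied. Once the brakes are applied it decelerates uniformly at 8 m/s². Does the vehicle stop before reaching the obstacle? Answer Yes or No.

No

74 mph × 0.44704 = 33.0810 m/s.
Reaction distance = 33.0810 × 1.67 = 55.245 m.
Braking distance = v²/(2a) = 1094.353 / 16.000 = 68.397 m.
Total stopping distance = 55.245 + 68.397 = 123.642 m, vs 76 m available — it cannot stop in time and overshoots by 123.642 − 76 = 47.642 m.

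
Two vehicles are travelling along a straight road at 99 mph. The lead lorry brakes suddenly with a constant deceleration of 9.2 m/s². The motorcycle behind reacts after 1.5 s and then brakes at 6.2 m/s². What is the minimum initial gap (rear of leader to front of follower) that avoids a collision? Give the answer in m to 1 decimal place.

Minimum gap ≈ 117.9 m

99 mph × 0.44704 = 44.2570 m/s.
Leader travels v²/(2a_L) = 1958.682 / 18.400 = 106.450 m before stopping.
Follower covers v·t_r = 44.2570 × 1.5 = 66.385 m while reacting, then v²/(2a_F) = 1958.682 / 12.400 = 157.958 m while braking, for a total of 66.385 + 157.958 = 224.343 m.
Since a_F ≤ a_L and the follower starts braking later, the follower is never slower than the leader, so the closest approach is when both have stopped.
Minimum gap = 224.343 − 106.450 = 117.893 m.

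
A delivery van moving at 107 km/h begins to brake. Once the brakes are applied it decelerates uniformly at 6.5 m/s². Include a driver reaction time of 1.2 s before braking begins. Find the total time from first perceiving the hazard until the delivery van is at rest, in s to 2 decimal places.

Total time ≈ 5.77 s

107 km/h ÷ 3.6 = 29.7222 m/s.
Braking time = v/a = 29.7222 / 6.500 = 4.573 s.
Total = 1.2 + 4.573 = 5.773 s.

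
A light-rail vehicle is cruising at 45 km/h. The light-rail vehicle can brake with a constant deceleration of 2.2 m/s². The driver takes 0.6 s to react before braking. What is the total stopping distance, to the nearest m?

Total stopping distance ≈ 43 m

45 km/h ÷ 3.6 = 12.5000 m/s.
Reaction distance = v·t_r = 12.5000 × 0.6 = 7.500 m.
Braking distance = v²/(2a) = 12.5000² / (2 × 2.200) = 156.250 / 4.400 = 35.511 m.
Total = 7.500 + 35.511 = 43.011 m.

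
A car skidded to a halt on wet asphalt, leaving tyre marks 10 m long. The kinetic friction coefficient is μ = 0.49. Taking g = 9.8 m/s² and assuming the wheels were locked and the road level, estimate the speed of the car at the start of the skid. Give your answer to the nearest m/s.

Initial speed ≈ 10 m/s

Deceleration a = μg = 0.49 × 9.8 = 4.802 m/s².
v = √(2a·d) = √(2 × 4.802 × 10) = √96.040 = 9.8000 m/s.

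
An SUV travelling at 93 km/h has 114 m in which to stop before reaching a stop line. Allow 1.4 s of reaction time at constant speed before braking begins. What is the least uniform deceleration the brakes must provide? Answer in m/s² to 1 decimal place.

Required deceleration ≈ 4.3 m/s²

93 km/h ÷ 3.6 = 25.8333 m/s.
Distance covered during reaction = 25.8333 × 1.4 = 36.167 m.
Distance available for braking: 114 − 36.167 = 77.833 m.
v² = 2a·d ⇒ a = v²/(2d) = 25.8333² / (2 × 77.833) = 667.359 / 155.666 = 4.2871 m/s².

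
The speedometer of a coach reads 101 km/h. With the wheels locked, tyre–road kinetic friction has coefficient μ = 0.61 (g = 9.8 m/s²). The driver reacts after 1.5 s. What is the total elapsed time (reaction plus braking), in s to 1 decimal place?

Total time ≈ 6.2 s

101 km/h ÷ 3.6 = 28.0556 m/s.
a = μg = 0.61 × 9.8 = 5.978 m/s².
Braking time = v/a = 28.0556 / 5.978 = 4.693 s.
Total = 1.5 + 4.693 = 6.193 s.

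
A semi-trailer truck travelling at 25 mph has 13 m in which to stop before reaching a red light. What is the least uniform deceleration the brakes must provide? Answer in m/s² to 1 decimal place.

Required deceleration ≈ 4.8 m/s²

25 mph × 0.44704 = 11.1760 m/s.
v² = 2a·d ⇒ a = v²/(2d) = 11.1760² / (2 × 13.000) = 124.903 / 26.000 = 4.8040 m/s².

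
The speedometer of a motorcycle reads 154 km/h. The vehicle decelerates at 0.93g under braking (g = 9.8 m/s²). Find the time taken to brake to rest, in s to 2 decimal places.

Braking time ≈ 4.69 s

154 km/h ÷ 3.6 = 42.7778 m/s.
a = 0.93 × 9.8 = 9.114 m/s².
Braking time = v/a = 42.7778 / 9.114 = 4.694 s.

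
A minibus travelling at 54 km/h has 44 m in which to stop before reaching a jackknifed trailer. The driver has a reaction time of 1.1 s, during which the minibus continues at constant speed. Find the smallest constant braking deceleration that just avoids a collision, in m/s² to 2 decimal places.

54 km/h ÷ 3.6 = 15.0000 m/s.
Distance covered during reaction = 15.0000 × 1.1 = 16.500 m.
Distance available for braking: 44 − 16.500 = 27.500 m.
v² = 2a·d ⇒ a = v²/(2d) = 15.0000² / (2 × 27.500) = 225.000 / 55.000 = 4.0909 m/s².

Required deceleration ≈ 4.09 m/s²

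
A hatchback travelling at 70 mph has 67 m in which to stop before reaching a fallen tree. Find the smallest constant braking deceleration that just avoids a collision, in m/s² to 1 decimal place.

70 mph × 0.44704 = 31.2928 m/s.
v² = 2a·d ⇒ a = v²/(2d) = 31.2928² / (2 × 67.000) = 979.239 / 134.000 = 7.3078 m/s².

Required deceleration ≈ 7.3 m/s²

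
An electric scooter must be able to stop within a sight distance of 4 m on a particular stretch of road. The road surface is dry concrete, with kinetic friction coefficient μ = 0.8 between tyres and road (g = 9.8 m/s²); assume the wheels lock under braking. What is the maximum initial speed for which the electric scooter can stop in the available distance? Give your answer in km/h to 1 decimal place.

a = μg = 0.8 × 9.8 = 7.840 m/s².
v²/(2a) = d ⇒ v = √(2 × 7.840 × 4) = √62.72 = 7.9196 m/s.
7.9196 m/s × 3.6 = 28.511 km/h.

Maximum speed ≈ 28.5 km/h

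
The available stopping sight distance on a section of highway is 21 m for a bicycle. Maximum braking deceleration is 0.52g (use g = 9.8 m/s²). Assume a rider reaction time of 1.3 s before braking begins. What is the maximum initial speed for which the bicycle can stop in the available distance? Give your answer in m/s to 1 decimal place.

Maximum speed ≈ 9.4 m/s

a = 0.52 × 9.8 = 5.096 m/s².
Stopping distance: v·t_r + v²/(2a) = 21 with t_r = 1.3 s and a = 5.096 m/s².
So v² + 13.250 v − 214.03 = 0.
Positive root: v = −a·t_r + √((a·t_r)² + 2a·d) = −6.625 + √(43.891 + 214.03) = 9.4349 m/s.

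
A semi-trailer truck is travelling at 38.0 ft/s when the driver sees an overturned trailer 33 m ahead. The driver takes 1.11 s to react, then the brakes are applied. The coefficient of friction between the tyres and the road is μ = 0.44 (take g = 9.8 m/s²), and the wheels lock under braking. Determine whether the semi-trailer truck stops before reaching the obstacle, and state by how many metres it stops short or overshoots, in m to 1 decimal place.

38 ft/s × 0.3048 = 11.5824 m/s.
a = μg = 0.44 × 9.8 = 4.312 m/s².
Reaction distance = 11.5824 × 1.11 = 12.856 m.
Braking distance = v²/(2a) = 134.152 / 8.624 = 15.556 m.
Total stopping distance = 12.856 + 15.556 = 28.412 m, vs 33 m available — it stops with 33 − 28.412 = 4.588 m to spare.

Yes — it stops 4.6 m short of the obstacle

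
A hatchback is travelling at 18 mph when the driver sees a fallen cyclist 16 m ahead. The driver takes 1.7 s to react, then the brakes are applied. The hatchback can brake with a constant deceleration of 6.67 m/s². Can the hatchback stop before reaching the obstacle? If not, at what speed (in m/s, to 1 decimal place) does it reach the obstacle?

No — it strikes the obstacle at 5.8 m/s

18 mph × 0.44704 = 8.0467 m/s.
Reaction distance = 8.0467 × 1.7 = 13.679 m.
Braking distance needed to stop: v²/(2a) = 64.749 / 13.340 = 4.854 m, so total needed = 13.679 + 4.854 = 18.533 m > 16 m — it cannot stop.
Distance remaining when braking begins: 16 − 13.679 = 2.321 m.
v² = v₀² − 2a·d = 64.749 − 2 × 6.670 × 2.321 = 33.787 m²/s².
v = √33.787 = 5.813 m/s.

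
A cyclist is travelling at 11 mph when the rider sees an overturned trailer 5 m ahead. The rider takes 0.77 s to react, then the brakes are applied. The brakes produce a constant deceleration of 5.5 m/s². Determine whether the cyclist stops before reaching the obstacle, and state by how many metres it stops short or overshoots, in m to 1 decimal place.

No — it overshoots by 1.0 m

11 mph × 0.44704 = 4.9174 m/s.
Reaction distance = 4.9174 × 0.77 = 3.786 m.
Braking distance = v²/(2a) = 24.181 / 11.000 = 2.198 m.
Total stopping distance = 3.786 + 2.198 = 5.984 m, vs 5 m available — it cannot stop in time and overshoots by 5.984 − 5 = 0.984 m.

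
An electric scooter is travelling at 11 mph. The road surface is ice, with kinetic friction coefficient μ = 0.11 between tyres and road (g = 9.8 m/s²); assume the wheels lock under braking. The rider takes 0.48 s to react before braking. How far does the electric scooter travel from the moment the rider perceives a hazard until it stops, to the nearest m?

11 mph × 0.44704 = 4.9174 m/s.
a = μg = 0.11 × 9.8 = 1.078 m/s².
Reaction distance = v·t_r = 4.9174 × 0.48 = 2.360 m.
Braking distance = v²/(2a) = 4.9174² / (2 × 1.078) = 24.181 / 2.156 = 11.216 m.
Total = 2.360 + 11.216 = 13.576 m.

Total stopping distance ≈ 14 m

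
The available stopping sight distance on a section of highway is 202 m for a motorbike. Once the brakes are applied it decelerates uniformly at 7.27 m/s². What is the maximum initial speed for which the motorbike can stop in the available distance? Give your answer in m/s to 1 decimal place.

Maximum speed ≈ 54.2 m/s

v²/(2a) = d ⇒ v = √(2 × 7.270 × 202) = √2937.08 = 54.1948 m/s.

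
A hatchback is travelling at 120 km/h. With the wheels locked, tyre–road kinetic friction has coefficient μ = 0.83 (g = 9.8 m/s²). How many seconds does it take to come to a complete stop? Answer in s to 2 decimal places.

Braking time ≈ 4.10 s

120 km/h ÷ 3.6 = 33.3333 m/s.
a = μg = 0.83 × 9.8 = 8.134 m/s².
Braking time = v/a = 33.3333 / 8.134 = 4.098 s.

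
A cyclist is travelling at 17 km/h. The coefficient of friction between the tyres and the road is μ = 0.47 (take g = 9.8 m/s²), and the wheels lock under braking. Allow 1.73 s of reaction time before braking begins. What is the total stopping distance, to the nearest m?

17 km/h ÷ 3.6 = 4.7222 m/s.
a = μg = 0.47 × 9.8 = 4.606 m/s².
Reaction distance = v·t_r = 4.7222 × 1.73 = 8.169 m.
Braking distance = v²/(2a) = 4.7222² / (2 × 4.606) = 22.299 / 9.212 = 2.421 m.
Total = 8.169 + 2.421 = 10.590 m.

Total stopping distance ≈ 11 m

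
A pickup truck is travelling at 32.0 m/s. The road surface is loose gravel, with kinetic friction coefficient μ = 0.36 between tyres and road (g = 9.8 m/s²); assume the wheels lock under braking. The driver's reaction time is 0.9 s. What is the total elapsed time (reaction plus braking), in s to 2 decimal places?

a = μg = 0.36 × 9.8 = 3.528 m/s².
Braking time = v/a = 32.0000 / 3.528 = 9.070 s.
Total = 0.9 + 9.070 = 9.970 s.

Total time ≈ 9.97 s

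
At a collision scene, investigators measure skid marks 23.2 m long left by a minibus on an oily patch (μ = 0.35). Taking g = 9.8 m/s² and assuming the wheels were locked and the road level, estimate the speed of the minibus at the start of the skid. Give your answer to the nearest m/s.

Deceleration a = μg = 0.35 × 9.8 = 3.430 m/s².
v = √(2a·d) = √(2 × 3.430 × 23.2) = √159.152 = 12.6155 m/s.

Initial speed ≈ 13 m/s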